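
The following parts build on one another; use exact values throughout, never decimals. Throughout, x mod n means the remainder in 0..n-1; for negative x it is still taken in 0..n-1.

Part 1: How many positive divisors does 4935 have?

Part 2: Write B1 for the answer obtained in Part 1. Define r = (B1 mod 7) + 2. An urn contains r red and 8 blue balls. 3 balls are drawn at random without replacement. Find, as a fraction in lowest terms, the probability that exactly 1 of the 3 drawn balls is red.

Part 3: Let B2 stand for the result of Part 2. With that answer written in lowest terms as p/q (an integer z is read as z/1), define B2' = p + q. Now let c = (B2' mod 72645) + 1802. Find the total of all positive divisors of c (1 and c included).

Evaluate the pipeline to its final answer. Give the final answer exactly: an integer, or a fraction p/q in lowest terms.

2520

Part 1: 4935 = 3 * 5 * 7 * 47; number of divisors = (1+1) * (1+1) * (1+1) * (1+1) = 16; answer 16
Part 2: B1 = 16; r = 4; total draws C(12,3) = 220; favorable C(4,1)*C(8,2) = 112; P = 28/55; answer 28/55
Part 3: B2 = 28/55; threaded value p + q = 83; c = 1885; 1885 = 5 * 13 * 29; sigma = (1 + 5) * (1 + 13) * (1 + 29) = 6 * 14 * 30 = 2520; answer 2520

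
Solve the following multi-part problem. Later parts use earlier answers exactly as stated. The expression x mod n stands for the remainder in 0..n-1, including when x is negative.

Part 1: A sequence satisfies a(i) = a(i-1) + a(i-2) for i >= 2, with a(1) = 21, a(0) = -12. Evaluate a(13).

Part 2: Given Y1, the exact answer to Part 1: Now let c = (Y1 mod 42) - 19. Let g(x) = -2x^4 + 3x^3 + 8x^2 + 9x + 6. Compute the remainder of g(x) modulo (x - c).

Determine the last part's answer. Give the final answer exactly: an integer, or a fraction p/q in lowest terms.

Part 1: a(2) = 1*(21) + 1*(-12) = 9; iterating: a(2)=9, a(3)=30, a(4)=39, a(5)=69, a(6)=108, a(7)=177, a(8)=285, a(9)=462, a(10)=747, a(11)=1209, a(12)=1956, a(13)=3165; answer 3165
Part 2: Y1 = 3165; c = -4; remainder = value at the root: -2*(-4)^4 + 3*(-4)^3 + 8*(-4)^2 + 9*(-4)^1 + 6 = (-512) + (-192) + (128) + (-36) + (6) = -606; answer -606

-606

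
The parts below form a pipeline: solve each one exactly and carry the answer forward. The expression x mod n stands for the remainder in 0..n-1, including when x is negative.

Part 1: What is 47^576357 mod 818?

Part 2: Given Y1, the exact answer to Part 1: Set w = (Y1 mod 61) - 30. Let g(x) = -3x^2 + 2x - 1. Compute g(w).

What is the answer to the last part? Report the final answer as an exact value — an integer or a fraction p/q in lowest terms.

Part 1: squarings mod 818: 47^1=47, 47^2=573, 47^4=311, 47^8=197, 47^16=363, 47^32=71, 47^64=133, 47^128=511, 47^256=179, 47^512=139, 47^1024=507, 47^2048=197, 47^4096=363, 47^8192=71, 47^16384=133, 47^32768=511, 47^65536=179, 47^131072=139, 47^262144=507, 47^524288=197; 47^576357 = 47^1 * 47^4 * 47^32 * 47^64 * 47^256 * 47^512 * 47^2048 * 47^16384 * 47^32768 * 47^524288 = 479 (mod 818); answer 479
Part 2: Y1 = 479; w = 22; -3*(22)^2 + 2*(22)^1 - 1 = (-1452) + (44) + (-1) = -1409; answer -1409

-1409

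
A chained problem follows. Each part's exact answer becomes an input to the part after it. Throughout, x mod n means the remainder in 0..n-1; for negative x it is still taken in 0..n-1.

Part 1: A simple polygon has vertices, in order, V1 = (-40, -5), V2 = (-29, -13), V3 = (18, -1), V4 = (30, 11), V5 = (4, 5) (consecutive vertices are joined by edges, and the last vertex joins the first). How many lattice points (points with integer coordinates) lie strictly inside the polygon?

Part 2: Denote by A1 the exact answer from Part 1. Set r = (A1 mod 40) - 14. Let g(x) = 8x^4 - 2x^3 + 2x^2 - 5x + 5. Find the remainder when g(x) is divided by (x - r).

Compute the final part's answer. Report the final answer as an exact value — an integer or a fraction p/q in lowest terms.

10907

Part 1: cross terms: (-40*-13 - -29*-5)=375, (-29*-1 - 18*-13)=263, (18*11 - 30*-1)=228, (30*5 - 4*11)=106, (4*-5 - -40*5)=180; twice the area = |1152| = 1152; area = 576; boundary points = 1 + 1 + 12 + 2 + 2 = 18; strictly interior points = area - boundary/2 + 1 = 568; answer 568
Part 2: A1 = 568; r = -6; remainder = value at the root: 8*(-6)^4 - 2*(-6)^3 + 2*(-6)^2 - 5*(-6)^1 + 5 = (10368) + (432) + (72) + (30) + (5) = 10907; answer 10907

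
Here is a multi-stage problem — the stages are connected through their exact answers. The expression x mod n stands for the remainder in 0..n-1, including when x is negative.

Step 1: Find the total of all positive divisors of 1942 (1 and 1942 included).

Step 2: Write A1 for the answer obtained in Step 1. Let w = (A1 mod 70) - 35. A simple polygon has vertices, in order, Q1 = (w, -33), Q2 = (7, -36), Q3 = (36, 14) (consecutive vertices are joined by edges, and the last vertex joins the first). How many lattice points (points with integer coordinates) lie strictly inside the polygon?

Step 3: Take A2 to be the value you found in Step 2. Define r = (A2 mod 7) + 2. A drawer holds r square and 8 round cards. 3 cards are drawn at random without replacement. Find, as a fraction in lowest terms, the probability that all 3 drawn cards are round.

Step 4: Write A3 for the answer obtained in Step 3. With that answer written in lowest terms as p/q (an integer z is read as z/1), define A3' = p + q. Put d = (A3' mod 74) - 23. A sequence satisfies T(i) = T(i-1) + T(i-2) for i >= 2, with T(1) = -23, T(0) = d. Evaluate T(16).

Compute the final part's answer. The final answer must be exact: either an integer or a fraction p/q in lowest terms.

-23311

Step 1: 1942 = 2 * 971; sigma = (1 + 2) * (1 + 971) = 3 * 972 = 2916; answer 2916
Step 2: A1 = 2916; w = 11; cross terms: (11*-36 - 7*-33)=-165, (7*14 - 36*-36)=1394, (36*-33 - 11*14)=-1342; twice the area = |-113| = 113; area = 113/2; boundary points = 1 + 1 + 1 = 3; strictly interior points = area - boundary/2 + 1 = 56; answer 56
Step 3: A2 = 56; r = 2; total draws C(10,3) = 120; favorable C(8,3) = 56; P = 7/15; answer 7/15
Step 4: A3 = 7/15; threaded value p + q = 22; d = -1; T(2) = 1*(-23) + 1*(-1) = -24; iterating: T(2)=-24, T(3)=-47, T(4)=-71, T(5)=-118, T(6)=-189, T(7)=-307, T(8)=-496, T(9)=-803, T(10)=-1299, T(11)=-2102, T(12)=-3401, T(13)=-5503, T(14)=-8904, T(15)=-14407, T(16)=-23311; answer -23311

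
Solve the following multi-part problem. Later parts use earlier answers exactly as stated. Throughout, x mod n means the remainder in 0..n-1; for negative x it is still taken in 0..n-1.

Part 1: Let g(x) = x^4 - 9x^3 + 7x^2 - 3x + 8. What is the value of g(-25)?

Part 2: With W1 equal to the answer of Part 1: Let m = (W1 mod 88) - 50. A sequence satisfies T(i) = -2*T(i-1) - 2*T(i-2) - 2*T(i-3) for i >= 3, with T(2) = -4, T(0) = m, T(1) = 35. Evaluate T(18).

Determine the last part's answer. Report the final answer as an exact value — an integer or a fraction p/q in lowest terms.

12288

Part 1: 1*(-25)^4 - 9*(-25)^3 + 7*(-25)^2 - 3*(-25)^1 + 8 = (390625) + (140625) + (4375) + (75) + (8) = 535708; answer 535708
Part 2: W1 = 535708; m = 2; T(3) = -2*(-4) - 2*(35) - 2*(2) = -66; iterating: T(3)=-66, T(4)=70, T(5)=0, T(6)=-8, T(7)=-124, T(8)=264, T(9)=-264, T(10)=248, T(11)=-496, T(12)=1024, T(13)=-1552, T(14)=2048, T(15)=-3040, T(16)=5088, T(17)=-8192, T(18)=12288; answer 12288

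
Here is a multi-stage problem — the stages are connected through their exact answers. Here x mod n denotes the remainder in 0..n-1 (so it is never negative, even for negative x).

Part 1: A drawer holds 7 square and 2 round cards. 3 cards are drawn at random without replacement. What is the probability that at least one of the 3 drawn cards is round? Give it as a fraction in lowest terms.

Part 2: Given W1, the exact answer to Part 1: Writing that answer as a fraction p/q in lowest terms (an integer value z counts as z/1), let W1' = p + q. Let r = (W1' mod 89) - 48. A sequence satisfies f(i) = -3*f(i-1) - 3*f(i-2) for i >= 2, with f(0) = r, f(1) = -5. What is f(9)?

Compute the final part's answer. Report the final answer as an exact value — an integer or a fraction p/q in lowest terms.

7857

Part 1: total draws C(9,3) = 84; complement C(7,3) = 35; favorable 84 - 35 = 49; P = 7/12; answer 7/12
Part 2: W1 = 7/12; threaded value p + q = 19; r = -29; f(2) = -3*(-5) - 3*(-29) = 102; iterating: f(2)=102, f(3)=-291, f(4)=567, f(5)=-828, f(6)=783, f(7)=135, f(8)=-2754, f(9)=7857; answer 7857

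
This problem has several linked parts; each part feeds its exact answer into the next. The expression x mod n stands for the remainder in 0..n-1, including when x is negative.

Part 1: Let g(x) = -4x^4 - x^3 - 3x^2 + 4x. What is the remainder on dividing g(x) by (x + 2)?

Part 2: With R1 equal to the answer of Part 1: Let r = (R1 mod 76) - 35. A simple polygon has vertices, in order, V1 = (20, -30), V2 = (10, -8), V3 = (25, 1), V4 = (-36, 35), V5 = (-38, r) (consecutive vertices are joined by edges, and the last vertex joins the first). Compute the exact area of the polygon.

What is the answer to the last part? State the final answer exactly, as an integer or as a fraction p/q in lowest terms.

5691/2

Part 1: remainder = value at the root: -4*(-2)^4 - 1*(-2)^3 - 3*(-2)^2 + 4*(-2)^1 = (-64) + (8) + (-12) + (-8) = -76; answer -76
Part 2: R1 = -76; r = -35; cross terms: (20*-8 - 10*-30)=140, (10*1 - 25*-8)=210, (25*35 - -36*1)=911, (-36*-35 - -38*35)=2590, (-38*-30 - 20*-35)=1840; twice the area = |5691| = 5691; area = 5691/2; answer 5691/2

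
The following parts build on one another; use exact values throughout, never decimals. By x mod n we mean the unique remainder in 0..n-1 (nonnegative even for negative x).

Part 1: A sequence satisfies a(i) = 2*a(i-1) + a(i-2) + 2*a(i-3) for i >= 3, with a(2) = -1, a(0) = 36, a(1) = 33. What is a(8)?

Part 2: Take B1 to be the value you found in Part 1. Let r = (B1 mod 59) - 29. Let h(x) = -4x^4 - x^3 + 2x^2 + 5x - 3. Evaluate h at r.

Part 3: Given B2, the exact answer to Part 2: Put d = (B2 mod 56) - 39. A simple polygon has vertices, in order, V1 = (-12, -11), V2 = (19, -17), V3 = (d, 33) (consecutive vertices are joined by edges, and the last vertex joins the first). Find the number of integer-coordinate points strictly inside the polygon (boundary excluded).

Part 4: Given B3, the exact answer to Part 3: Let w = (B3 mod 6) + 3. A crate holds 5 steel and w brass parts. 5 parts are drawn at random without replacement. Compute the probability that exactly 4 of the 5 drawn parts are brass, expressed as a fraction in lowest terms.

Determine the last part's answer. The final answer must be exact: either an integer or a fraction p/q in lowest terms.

Part 1: a(3) = 2*(-1) + 1*(33) + 2*(36) = 103; iterating: a(3)=103, a(4)=271, a(5)=643, a(6)=1763, a(7)=4711, a(8)=12471; answer 12471
Part 2: B1 = 12471; r = -7; -4*(-7)^4 - 1*(-7)^3 + 2*(-7)^2 + 5*(-7)^1 - 3 = (-9604) + (343) + (98) + (-35) + (-3) = -9201; answer -9201
Part 3: B2 = -9201; d = 0; cross terms: (-12*-17 - 19*-11)=413, (19*33 - 0*-17)=627, (0*-11 - -12*33)=396; twice the area = |1436| = 1436; area = 718; boundary points = 1 + 1 + 4 = 6; strictly interior points = area - boundary/2 + 1 = 716; answer 716
Part 4: B3 = 716; w = 5; total draws C(10,5) = 252; favorable C(5,4)*C(5,1) = 25; P = 25/252; answer 25/252

25/252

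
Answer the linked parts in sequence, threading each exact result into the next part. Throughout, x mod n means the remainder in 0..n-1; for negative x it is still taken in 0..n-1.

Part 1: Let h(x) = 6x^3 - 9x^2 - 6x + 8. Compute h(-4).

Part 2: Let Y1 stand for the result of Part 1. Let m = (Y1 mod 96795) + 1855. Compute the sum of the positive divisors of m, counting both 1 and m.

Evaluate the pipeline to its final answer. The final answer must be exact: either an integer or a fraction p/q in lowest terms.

Part 1: 6*(-4)^3 - 9*(-4)^2 - 6*(-4)^1 + 8 = (-384) + (-144) + (24) + (8) = -496; answer -496
Part 2: Y1 = -496; m = 98154; 98154 = 2 * 3^2 * 7 * 19 * 41; sigma = (1 + 2) * (1 + 3 + 9) * (1 + 7) * (1 + 19) * (1 + 41) = 3 * 13 * 8 * 20 * 42 = 262080; answer 262080

262080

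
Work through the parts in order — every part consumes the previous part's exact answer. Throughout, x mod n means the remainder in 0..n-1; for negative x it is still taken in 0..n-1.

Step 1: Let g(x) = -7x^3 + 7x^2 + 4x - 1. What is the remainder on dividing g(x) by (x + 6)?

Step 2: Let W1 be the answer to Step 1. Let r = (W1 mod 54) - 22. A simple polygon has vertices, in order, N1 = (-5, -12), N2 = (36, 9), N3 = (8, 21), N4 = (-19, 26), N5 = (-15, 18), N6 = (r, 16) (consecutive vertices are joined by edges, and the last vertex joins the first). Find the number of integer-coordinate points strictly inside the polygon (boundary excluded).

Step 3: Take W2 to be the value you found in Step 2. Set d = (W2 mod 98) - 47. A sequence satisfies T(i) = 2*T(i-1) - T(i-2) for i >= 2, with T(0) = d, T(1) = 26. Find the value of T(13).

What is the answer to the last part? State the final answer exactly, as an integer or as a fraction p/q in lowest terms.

Step 1: remainder = value at the root: -7*(-6)^3 + 7*(-6)^2 + 4*(-6)^1 - 1 = (1512) + (252) + (-24) + (-1) = 1739; answer 1739
Step 2: W1 = 1739; r = -11; cross terms: (-5*9 - 36*-12)=387, (36*21 - 8*9)=684, (8*26 - -19*21)=607, (-19*18 - -15*26)=48, (-15*16 - -11*18)=-42, (-11*-12 - -5*16)=212; twice the area = |1896| = 1896; area = 948; boundary points = 1 + 4 + 1 + 4 + 2 + 2 = 14; strictly interior points = area - boundary/2 + 1 = 942; answer 942
Step 3: W2 = 942; d = 13; T(2) = 2*(26) - 1*(13) = 39; iterating: T(2)=39, T(3)=52, T(4)=65, T(5)=78, T(6)=91, T(7)=104, T(8)=117, T(9)=130, T(10)=143, T(11)=156, T(12)=169, T(13)=182; answer 182

182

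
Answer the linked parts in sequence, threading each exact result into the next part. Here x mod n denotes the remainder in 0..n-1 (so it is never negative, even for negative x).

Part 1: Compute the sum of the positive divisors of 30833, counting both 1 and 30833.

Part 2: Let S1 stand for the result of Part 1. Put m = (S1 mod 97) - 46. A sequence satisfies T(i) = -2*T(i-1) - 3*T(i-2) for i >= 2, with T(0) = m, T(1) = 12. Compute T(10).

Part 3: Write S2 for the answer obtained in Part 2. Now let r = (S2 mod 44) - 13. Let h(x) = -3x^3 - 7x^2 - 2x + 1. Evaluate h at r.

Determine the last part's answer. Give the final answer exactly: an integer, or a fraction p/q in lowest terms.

Part 1: 30833 = 11 * 2803; sigma = (1 + 11) * (1 + 2803) = 12 * 2804 = 33648; answer 33648
Part 2: S1 = 33648; m = 40; T(2) = -2*(12) - 3*(40) = -144; iterating: T(2)=-144, T(3)=252, T(4)=-72, T(5)=-612, T(6)=1440, T(7)=-1044, T(8)=-2232, T(9)=7596, T(10)=-8496; answer -8496
Part 3: S2 = -8496; r = 27; -3*(27)^3 - 7*(27)^2 - 2*(27)^1 + 1 = (-59049) + (-5103) + (-54) + (1) = -64205; answer -64205

-64205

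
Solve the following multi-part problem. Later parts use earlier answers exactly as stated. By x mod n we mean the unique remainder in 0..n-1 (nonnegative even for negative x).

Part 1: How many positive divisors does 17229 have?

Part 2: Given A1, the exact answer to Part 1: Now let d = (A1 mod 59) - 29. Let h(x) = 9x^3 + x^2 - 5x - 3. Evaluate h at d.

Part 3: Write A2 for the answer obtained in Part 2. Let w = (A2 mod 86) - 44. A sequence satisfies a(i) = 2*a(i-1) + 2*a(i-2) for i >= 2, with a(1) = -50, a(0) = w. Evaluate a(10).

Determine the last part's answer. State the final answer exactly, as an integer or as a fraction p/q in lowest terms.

-334400

Part 1: 17229 = 3 * 5743; number of divisors = (1+1) * (1+1) = 4; answer 4
Part 2: A1 = 4; d = -25; 9*(-25)^3 + 1*(-25)^2 - 5*(-25)^1 - 3 = (-140625) + (625) + (125) + (-3) = -139878; answer -139878
Part 3: A2 = -139878; w = 0; a(2) = 2*(-50) + 2*(0) = -100; iterating: a(2)=-100, a(3)=-300, a(4)=-800, a(5)=-2200, a(6)=-6000, a(7)=-16400, a(8)=-44800, a(9)=-122400, a(10)=-334400; answer -334400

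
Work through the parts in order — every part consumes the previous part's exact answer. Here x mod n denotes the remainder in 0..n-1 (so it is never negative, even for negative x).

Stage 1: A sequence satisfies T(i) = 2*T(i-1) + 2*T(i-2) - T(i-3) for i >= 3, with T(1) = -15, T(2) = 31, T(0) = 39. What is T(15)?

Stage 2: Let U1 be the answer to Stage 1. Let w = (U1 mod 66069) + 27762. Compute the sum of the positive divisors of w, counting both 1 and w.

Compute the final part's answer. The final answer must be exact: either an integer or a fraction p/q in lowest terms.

Stage 1: T(3) = 2*(31) + 2*(-15) - 1*(39) = -7; iterating: T(3)=-7, T(4)=63, T(5)=81, T(6)=295, T(7)=689, T(8)=1887, T(9)=4857, T(10)=12799, T(11)=33425, T(12)=87591, T(13)=229233, T(14)=600223, T(15)=1571321; answer 1571321
Stage 2: U1 = 1571321; w = 79496; 79496 = 2^3 * 19 * 523; sigma = (1 + 2 + 4 + 8) * (1 + 19) * (1 + 523) = 15 * 20 * 524 = 157200; answer 157200

157200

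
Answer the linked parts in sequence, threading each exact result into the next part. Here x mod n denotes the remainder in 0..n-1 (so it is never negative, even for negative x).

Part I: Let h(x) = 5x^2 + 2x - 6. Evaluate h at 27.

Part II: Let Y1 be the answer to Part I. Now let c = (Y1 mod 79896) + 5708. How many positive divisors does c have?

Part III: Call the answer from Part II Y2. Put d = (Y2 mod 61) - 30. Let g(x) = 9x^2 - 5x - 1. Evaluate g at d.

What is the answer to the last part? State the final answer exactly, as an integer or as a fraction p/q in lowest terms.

Part I: 5*(27)^2 + 2*(27)^1 - 6 = (3645) + (54) + (-6) = 3693; answer 3693
Part II: Y1 = 3693; c = 9401; 9401 = 7 * 17 * 79; number of divisors = (1+1) * (1+1) * (1+1) = 8; answer 8
Part III: Y2 = 8; d = -22; 9*(-22)^2 - 5*(-22)^1 - 1 = (4356) + (110) + (-1) = 4465; answer 4465

4465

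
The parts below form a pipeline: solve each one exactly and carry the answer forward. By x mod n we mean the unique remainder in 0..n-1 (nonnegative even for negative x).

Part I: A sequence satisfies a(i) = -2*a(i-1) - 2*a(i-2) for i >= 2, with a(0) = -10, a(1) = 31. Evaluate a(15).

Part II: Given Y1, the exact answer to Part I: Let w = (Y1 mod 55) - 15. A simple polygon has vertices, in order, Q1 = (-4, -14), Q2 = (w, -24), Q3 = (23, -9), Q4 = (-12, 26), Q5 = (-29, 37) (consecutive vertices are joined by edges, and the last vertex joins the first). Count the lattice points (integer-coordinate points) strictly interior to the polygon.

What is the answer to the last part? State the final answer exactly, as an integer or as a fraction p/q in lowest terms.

1000

Part I: a(2) = -2*(31) - 2*(-10) = -42; iterating: a(2)=-42, a(3)=22, a(4)=40, a(5)=-124, a(6)=168, a(7)=-88, a(8)=-160, a(9)=496, a(10)=-672, a(11)=352, a(12)=640, a(13)=-1984, a(14)=2688, a(15)=-1408; answer -1408
Part II: Y1 = -1408; w = 7; cross terms: (-4*-24 - 7*-14)=194, (7*-9 - 23*-24)=489, (23*26 - -12*-9)=490, (-12*37 - -29*26)=310, (-29*-14 - -4*37)=554; twice the area = |2037| = 2037; area = 2037/2; boundary points = 1 + 1 + 35 + 1 + 1 = 39; strictly interior points = area - boundary/2 + 1 = 1000; answer 1000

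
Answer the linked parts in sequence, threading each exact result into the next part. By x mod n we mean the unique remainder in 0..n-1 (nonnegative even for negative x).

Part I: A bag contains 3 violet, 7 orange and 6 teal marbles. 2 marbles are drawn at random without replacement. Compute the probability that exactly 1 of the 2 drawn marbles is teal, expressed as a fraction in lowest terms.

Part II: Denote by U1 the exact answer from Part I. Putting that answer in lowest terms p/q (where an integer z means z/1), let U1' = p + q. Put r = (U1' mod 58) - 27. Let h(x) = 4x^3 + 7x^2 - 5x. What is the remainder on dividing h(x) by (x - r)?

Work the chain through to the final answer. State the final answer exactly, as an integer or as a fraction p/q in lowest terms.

Part I: total draws C(16,2) = 120; favorable C(6,1)*C(10,1) = 60; P = 1/2; answer 1/2
Part II: U1 = 1/2; threaded value p + q = 3; r = -24; remainder = value at the root: 4*(-24)^3 + 7*(-24)^2 - 5*(-24)^1 = (-55296) + (4032) + (120) = -51144; answer -51144

-51144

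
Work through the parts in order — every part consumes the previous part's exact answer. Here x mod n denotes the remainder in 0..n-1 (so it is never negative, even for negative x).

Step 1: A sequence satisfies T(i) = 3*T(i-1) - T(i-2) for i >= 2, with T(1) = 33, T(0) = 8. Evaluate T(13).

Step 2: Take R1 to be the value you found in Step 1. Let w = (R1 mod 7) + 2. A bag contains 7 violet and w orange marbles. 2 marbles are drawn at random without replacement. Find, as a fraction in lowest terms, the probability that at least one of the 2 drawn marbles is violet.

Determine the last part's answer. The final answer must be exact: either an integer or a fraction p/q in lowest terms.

Step 1: T(2) = 3*(33) - 1*(8) = 91; iterating: T(2)=91, T(3)=240, T(4)=629, T(5)=1647, T(6)=4312, T(7)=11289, T(8)=29555, T(9)=77376, T(10)=202573, T(11)=530343, T(12)=1388456, T(13)=3635025; answer 3635025
Step 2: R1 = 3635025; w = 4; total draws C(11,2) = 55; complement C(4,2) = 6; favorable 55 - 6 = 49; P = 49/55; answer 49/55

49/55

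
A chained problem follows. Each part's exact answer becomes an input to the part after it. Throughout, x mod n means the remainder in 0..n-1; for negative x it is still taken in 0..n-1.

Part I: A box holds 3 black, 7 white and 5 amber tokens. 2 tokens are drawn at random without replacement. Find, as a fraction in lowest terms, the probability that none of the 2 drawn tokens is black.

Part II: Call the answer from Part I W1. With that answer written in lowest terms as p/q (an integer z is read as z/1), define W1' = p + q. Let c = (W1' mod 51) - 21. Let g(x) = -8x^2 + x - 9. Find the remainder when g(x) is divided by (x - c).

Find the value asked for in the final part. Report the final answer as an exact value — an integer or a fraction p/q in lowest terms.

-1824

Part I: total draws C(15,2) = 105; favorable C(12,2) = 66; P = 22/35; answer 22/35
Part II: W1 = 22/35; threaded value p + q = 57; c = -15; remainder = value at the root: -8*(-15)^2 + 1*(-15)^1 - 9 = (-1800) + (-15) + (-9) = -1824; answer -1824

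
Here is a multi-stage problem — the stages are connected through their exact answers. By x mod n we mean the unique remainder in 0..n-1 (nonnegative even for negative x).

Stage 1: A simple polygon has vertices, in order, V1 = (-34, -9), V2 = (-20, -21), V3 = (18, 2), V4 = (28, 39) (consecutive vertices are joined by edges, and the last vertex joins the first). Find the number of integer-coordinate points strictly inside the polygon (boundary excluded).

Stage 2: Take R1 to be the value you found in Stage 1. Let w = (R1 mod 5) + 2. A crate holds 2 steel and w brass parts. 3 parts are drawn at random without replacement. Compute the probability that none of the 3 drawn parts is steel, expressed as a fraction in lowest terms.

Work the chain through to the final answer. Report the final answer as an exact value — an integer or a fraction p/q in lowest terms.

5/14

Stage 1: cross terms: (-34*-21 - -20*-9)=534, (-20*2 - 18*-21)=338, (18*39 - 28*2)=646, (28*-9 - -34*39)=1074; twice the area = |2592| = 2592; area = 1296; boundary points = 2 + 1 + 1 + 2 = 6; strictly interior points = area - boundary/2 + 1 = 1294; answer 1294
Stage 2: R1 = 1294; w = 6; total draws C(8,3) = 56; favorable C(6,3) = 20; P = 5/14; answer 5/14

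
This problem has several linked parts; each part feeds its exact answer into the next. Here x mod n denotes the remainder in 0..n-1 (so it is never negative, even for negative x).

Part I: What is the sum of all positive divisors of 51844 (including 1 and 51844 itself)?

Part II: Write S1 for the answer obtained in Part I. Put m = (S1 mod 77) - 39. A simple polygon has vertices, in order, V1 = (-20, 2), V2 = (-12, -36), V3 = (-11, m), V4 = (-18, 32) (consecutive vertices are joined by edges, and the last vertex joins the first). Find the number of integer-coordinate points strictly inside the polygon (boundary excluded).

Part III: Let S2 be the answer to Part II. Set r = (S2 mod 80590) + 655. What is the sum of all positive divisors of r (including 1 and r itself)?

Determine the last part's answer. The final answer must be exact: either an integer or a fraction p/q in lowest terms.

Part I: 51844 = 2^2 * 13 * 997; sigma = (1 + 2 + 4) * (1 + 13) * (1 + 997) = 7 * 14 * 998 = 97804; answer 97804
Part II: S1 = 97804; m = -25; cross terms: (-20*-36 - -12*2)=744, (-12*-25 - -11*-36)=-96, (-11*32 - -18*-25)=-802, (-18*2 - -20*32)=604; twice the area = |450| = 450; area = 225; boundary points = 2 + 1 + 1 + 2 = 6; strictly interior points = area - boundary/2 + 1 = 223; answer 223
Part III: S2 = 223; r = 878; 878 = 2 * 439; sigma = (1 + 2) * (1 + 439) = 3 * 440 = 1320; answer 1320

1320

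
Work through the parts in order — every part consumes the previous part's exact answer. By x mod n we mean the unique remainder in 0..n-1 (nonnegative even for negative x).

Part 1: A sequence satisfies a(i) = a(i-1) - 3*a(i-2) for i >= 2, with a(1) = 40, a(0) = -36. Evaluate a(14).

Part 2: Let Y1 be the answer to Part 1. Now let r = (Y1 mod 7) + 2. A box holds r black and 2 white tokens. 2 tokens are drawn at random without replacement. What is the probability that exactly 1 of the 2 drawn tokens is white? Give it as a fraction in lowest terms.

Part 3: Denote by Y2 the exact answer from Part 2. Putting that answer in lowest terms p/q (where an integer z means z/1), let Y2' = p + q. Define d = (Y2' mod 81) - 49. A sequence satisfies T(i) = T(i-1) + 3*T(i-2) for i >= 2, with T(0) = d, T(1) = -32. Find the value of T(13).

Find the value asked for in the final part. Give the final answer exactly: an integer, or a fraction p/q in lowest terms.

Part 1: a(2) = 1*(40) - 3*(-36) = 148; iterating: a(2)=148, a(3)=28, a(4)=-416, a(5)=-500, a(6)=748, a(7)=2248, a(8)=4, a(9)=-6740, a(10)=-6752, a(11)=13468, a(12)=33724, a(13)=-6680, a(14)=-107852; answer -107852
Part 2: Y1 = -107852; r = 6; total draws C(8,2) = 28; favorable C(2,1)*C(6,1) = 12; P = 3/7; answer 3/7
Part 3: Y2 = 3/7; threaded value p + q = 10; d = -39; T(2) = 1*(-32) + 3*(-39) = -149; iterating: T(2)=-149, T(3)=-245, T(4)=-692, T(5)=-1427, T(6)=-3503, T(7)=-7784, T(8)=-18293, T(9)=-41645, T(10)=-96524, T(11)=-221459, T(12)=-511031, T(13)=-1175408; answer -1175408

-1175408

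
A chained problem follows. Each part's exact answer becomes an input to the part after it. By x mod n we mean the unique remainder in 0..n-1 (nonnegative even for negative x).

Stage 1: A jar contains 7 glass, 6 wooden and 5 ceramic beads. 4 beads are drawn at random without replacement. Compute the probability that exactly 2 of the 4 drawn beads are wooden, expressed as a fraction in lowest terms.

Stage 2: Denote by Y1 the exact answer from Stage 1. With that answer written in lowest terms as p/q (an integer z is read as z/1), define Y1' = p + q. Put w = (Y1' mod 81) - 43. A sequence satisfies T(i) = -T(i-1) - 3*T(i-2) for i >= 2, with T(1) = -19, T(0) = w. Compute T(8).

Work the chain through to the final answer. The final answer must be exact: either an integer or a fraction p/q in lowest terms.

Stage 1: total draws C(18,4) = 3060; favorable C(6,2)*C(12,2) = 990; P = 11/34; answer 11/34
Stage 2: Y1 = 11/34; threaded value p + q = 45; w = 2; T(2) = -1*(-19) - 3*(2) = 13; iterating: T(2)=13, T(3)=44, T(4)=-83, T(5)=-49, T(6)=298, T(7)=-151, T(8)=-743; answer -743

-743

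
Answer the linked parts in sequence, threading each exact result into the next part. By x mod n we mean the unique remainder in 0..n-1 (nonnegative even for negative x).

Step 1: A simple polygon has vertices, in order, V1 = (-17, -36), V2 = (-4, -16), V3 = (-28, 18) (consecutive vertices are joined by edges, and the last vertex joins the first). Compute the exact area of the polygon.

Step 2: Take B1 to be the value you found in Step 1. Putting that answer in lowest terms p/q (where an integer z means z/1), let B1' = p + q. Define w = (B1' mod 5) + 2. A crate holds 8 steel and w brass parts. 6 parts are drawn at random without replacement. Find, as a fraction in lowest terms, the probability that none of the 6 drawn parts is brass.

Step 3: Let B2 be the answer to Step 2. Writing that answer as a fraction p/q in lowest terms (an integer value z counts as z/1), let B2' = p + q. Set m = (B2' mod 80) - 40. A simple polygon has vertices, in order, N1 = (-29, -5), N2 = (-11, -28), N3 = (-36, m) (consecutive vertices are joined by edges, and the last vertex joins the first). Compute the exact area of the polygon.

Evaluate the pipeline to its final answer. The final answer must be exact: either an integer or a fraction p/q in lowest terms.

Step 1: cross terms: (-17*-16 - -4*-36)=128, (-4*18 - -28*-16)=-520, (-28*-36 - -17*18)=1314; twice the area = |922| = 922; area = 461; answer 461
Step 2: B1 = 461; threaded value p + q = 462; w = 4; total draws C(12,6) = 924; favorable C(8,6) = 28; P = 1/33; answer 1/33
Step 3: B2 = 1/33; threaded value p + q = 34; m = -6; cross terms: (-29*-28 - -11*-5)=757, (-11*-6 - -36*-28)=-942, (-36*-5 - -29*-6)=6; twice the area = |-179| = 179; area = 179/2; answer 179/2

179/2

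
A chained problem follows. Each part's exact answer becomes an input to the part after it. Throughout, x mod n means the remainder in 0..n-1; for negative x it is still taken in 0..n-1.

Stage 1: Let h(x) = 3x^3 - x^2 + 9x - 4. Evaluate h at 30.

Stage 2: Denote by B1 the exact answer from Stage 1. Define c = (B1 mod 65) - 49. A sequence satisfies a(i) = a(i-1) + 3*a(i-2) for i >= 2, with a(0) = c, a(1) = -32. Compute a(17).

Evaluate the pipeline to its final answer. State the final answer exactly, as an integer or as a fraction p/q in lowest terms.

-24742019

Stage 1: 3*(30)^3 - 1*(30)^2 + 9*(30)^1 - 4 = (81000) + (-900) + (270) + (-4) = 80366; answer 80366
Stage 2: B1 = 80366; c = -23; a(2) = 1*(-32) + 3*(-23) = -101; iterating: a(2)=-101, a(3)=-197, a(4)=-500, a(5)=-1091, a(6)=-2591, a(7)=-5864, a(8)=-13637, a(9)=-31229, a(10)=-72140, a(11)=-165827, a(12)=-382247, a(13)=-879728, a(14)=-2026469, a(15)=-4665653, a(16)=-10745060, a(17)=-24742019; answer -24742019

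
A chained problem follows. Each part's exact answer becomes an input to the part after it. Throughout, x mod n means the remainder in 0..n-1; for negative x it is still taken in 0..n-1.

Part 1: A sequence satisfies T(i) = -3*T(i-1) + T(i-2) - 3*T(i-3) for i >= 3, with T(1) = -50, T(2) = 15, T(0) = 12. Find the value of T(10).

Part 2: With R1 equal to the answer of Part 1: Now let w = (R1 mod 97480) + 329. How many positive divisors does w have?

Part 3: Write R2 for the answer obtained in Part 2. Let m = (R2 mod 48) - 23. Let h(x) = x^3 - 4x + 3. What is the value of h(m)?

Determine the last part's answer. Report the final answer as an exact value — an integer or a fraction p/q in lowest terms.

Part 1: T(3) = -3*(15) + 1*(-50) - 3*(12) = -131; iterating: T(3)=-131, T(4)=558, T(5)=-1850, T(6)=6501, T(7)=-23027, T(8)=81132, T(9)=-285926, T(10)=1007991; answer 1007991
Part 2: R1 = 1007991; w = 33520; 33520 = 2^4 * 5 * 419; number of divisors = (4+1) * (1+1) * (1+1) = 20; answer 20
Part 3: R2 = 20; m = -3; 1*(-3)^3 - 4*(-3)^1 + 3 = (-27) + (12) + (3) = -12; answer -12

-12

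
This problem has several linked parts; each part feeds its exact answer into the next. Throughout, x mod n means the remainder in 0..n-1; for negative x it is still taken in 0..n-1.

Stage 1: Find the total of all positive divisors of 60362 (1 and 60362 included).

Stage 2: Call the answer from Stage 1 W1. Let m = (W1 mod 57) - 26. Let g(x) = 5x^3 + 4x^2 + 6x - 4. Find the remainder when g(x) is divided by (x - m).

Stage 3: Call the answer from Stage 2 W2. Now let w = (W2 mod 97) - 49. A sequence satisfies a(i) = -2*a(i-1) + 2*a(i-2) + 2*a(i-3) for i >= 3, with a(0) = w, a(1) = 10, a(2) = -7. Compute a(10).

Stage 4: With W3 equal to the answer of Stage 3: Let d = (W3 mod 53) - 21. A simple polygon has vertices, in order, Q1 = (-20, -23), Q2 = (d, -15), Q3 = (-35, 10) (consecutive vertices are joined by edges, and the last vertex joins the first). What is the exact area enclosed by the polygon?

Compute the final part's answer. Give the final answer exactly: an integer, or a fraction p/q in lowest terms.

1143/2

Stage 1: 60362 = 2 * 30181; sigma = (1 + 2) * (1 + 30181) = 3 * 30182 = 90546; answer 90546
Stage 2: W1 = 90546; m = 4; remainder = value at the root: 5*(4)^3 + 4*(4)^2 + 6*(4)^1 - 4 = (320) + (64) + (24) + (-4) = 404; answer 404
Stage 3: W2 = 404; w = -33; a(3) = -2*(-7) + 2*(10) + 2*(-33) = -32; iterating: a(3)=-32, a(4)=70, a(5)=-218, a(6)=512, a(7)=-1320, a(8)=3228, a(9)=-8072, a(10)=19960; answer 19960
Stage 4: W3 = 19960; d = 11; cross terms: (-20*-15 - 11*-23)=553, (11*10 - -35*-15)=-415, (-35*-23 - -20*10)=1005; twice the area = |1143| = 1143; area = 1143/2; answer 1143/2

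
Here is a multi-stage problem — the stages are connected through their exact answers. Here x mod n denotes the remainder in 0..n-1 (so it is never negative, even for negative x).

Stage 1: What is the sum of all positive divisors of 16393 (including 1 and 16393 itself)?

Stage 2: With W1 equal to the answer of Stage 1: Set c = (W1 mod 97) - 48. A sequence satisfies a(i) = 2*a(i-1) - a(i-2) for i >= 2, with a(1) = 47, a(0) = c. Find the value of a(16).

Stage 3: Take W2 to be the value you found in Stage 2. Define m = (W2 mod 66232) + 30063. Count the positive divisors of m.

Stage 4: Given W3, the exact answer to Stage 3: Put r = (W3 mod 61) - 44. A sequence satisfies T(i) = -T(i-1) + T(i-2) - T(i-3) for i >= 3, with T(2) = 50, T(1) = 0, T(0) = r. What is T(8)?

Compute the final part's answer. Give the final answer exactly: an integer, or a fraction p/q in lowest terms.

Stage 1: 16393 = 13^2 * 97; sigma = (1 + 13 + 169) * (1 + 97) = 183 * 98 = 17934; answer 17934
Stage 2: W1 = 17934; c = 38; a(2) = 2*(47) - 1*(38) = 56; iterating: a(2)=56, a(3)=65, a(4)=74, a(5)=83, a(6)=92, a(7)=101, a(8)=110, a(9)=119, a(10)=128, a(11)=137, a(12)=146, a(13)=155, a(14)=164, a(15)=173, a(16)=182; answer 182
Stage 3: W2 = 182; m = 30245; 30245 = 5 * 23 * 263; number of divisors = (1+1) * (1+1) * (1+1) = 8; answer 8
Stage 4: W3 = 8; r = -36; T(3) = -1*(50) + 1*(0) - 1*(-36) = -14; iterating: T(3)=-14, T(4)=64, T(5)=-128, T(6)=206, T(7)=-398, T(8)=732; answer 732

732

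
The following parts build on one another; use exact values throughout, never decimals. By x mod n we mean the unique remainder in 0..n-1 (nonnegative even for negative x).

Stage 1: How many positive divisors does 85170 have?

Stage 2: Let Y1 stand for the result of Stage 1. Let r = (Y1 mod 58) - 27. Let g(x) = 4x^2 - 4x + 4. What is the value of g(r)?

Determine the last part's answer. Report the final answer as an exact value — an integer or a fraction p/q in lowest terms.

84

Stage 1: 85170 = 2 * 3 * 5 * 17 * 167; number of divisors = (1+1) * (1+1) * (1+1) * (1+1) * (1+1) = 32; answer 32
Stage 2: Y1 = 32; r = 5; 4*(5)^2 - 4*(5)^1 + 4 = (100) + (-20) + (4) = 84; answer 84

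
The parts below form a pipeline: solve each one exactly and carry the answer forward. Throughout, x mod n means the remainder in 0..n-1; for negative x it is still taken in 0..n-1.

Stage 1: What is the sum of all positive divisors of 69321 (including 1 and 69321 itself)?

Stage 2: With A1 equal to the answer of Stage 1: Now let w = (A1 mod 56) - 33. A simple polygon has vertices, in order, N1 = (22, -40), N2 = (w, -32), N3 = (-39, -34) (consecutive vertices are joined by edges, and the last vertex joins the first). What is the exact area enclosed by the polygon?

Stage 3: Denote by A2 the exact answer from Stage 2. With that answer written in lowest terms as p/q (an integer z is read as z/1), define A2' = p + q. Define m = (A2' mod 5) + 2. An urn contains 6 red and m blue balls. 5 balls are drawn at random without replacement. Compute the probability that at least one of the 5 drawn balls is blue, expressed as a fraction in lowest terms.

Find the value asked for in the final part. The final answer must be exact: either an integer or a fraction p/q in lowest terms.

Stage 1: 69321 = 3 * 7 * 3301; sigma = (1 + 3) * (1 + 7) * (1 + 3301) = 4 * 8 * 3302 = 105664; answer 105664
Stage 2: A1 = 105664; w = 15; cross terms: (22*-32 - 15*-40)=-104, (15*-34 - -39*-32)=-1758, (-39*-40 - 22*-34)=2308; twice the area = |446| = 446; area = 223; answer 223
Stage 3: A2 = 223; threaded value p + q = 224; m = 6; total draws C(12,5) = 792; complement C(6,5) = 6; favorable 792 - 6 = 786; P = 131/132; answer 131/132

131/132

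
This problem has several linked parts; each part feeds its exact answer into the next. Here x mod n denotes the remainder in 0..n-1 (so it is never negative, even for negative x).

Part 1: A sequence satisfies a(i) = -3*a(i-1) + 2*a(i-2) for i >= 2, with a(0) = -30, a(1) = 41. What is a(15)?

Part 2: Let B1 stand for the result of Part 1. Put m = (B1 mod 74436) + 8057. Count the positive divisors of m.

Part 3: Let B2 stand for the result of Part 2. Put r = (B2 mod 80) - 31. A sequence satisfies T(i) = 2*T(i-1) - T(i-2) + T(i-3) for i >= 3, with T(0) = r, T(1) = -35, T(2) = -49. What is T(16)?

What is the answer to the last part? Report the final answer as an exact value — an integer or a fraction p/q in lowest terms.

Part 1: a(2) = -3*(41) + 2*(-30) = -183; iterating: a(2)=-183, a(3)=631, a(4)=-2259, a(5)=8039, a(6)=-28635, a(7)=101983, a(8)=-363219, a(9)=1293623, a(10)=-4607307, a(11)=16409167, a(12)=-58442115, a(13)=208144679, a(14)=-741318267, a(15)=2640244159; answer 2640244159
Part 2: B1 = 2640244159; m = 81732; 81732 = 2^2 * 3 * 7^2 * 139; number of divisors = (2+1) * (1+1) * (2+1) * (1+1) = 36; answer 36
Part 3: B2 = 36; r = 5; T(3) = 2*(-49) - 1*(-35) + 1*(5) = -58; iterating: T(3)=-58, T(4)=-102, T(5)=-195, T(6)=-346, T(7)=-599, T(8)=-1047, T(9)=-1841, T(10)=-3234, T(11)=-5674, T(12)=-9955, T(13)=-17470, T(14)=-30659, T(15)=-53803, T(16)=-94417; answer -94417

-94417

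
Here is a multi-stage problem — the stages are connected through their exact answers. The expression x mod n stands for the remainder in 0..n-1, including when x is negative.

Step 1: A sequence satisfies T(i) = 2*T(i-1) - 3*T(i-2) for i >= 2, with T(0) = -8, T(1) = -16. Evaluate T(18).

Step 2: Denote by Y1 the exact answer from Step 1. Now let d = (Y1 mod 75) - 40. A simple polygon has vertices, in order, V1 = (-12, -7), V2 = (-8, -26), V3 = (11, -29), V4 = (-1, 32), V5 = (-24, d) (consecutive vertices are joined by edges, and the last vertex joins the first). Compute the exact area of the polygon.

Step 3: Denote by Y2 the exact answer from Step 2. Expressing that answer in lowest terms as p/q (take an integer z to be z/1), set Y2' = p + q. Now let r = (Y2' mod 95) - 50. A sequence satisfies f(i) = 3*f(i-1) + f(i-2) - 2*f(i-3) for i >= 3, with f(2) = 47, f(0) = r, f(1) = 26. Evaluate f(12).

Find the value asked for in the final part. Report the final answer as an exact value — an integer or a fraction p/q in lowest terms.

Step 1: T(2) = 2*(-16) - 3*(-8) = -8; iterating: T(2)=-8, T(3)=32, T(4)=88, T(5)=80, T(6)=-104, T(7)=-448, T(8)=-584, T(9)=176, T(10)=2104, T(11)=3680, T(12)=1048, T(13)=-8944, T(14)=-21032, T(15)=-15232, T(16)=32632, T(17)=110960, T(18)=124024; answer 124024
Step 2: Y1 = 124024; d = 9; cross terms: (-12*-26 - -8*-7)=256, (-8*-29 - 11*-26)=518, (11*32 - -1*-29)=323, (-1*9 - -24*32)=759, (-24*-7 - -12*9)=276; twice the area = |2132| = 2132; area = 1066; answer 1066
Step 3: Y2 = 1066; threaded value p + q = 1067; r = -28; f(3) = 3*(47) + 1*(26) - 2*(-28) = 223; iterating: f(3)=223, f(4)=664, f(5)=2121, f(6)=6581, f(7)=20536, f(8)=63947, f(9)=199215, f(10)=620520, f(11)=1932881, f(12)=6020733; answer 6020733

6020733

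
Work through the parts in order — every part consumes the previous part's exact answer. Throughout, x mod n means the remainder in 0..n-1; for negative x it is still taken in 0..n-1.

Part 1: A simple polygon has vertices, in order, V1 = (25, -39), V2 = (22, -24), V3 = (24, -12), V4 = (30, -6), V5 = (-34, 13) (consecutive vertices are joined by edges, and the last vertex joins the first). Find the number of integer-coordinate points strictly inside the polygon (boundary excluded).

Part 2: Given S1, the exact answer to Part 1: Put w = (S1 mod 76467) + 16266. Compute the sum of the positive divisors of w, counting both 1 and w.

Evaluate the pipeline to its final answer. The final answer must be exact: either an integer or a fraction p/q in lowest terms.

Part 1: cross terms: (25*-24 - 22*-39)=258, (22*-12 - 24*-24)=312, (24*-6 - 30*-12)=216, (30*13 - -34*-6)=186, (-34*-39 - 25*13)=1001; twice the area = |1973| = 1973; area = 1973/2; boundary points = 3 + 2 + 6 + 1 + 1 = 13; strictly interior points = area - boundary/2 + 1 = 981; answer 981
Part 2: S1 = 981; w = 17247; 17247 = 3 * 5749; sigma = (1 + 3) * (1 + 5749) = 4 * 5750 = 23000; answer 23000

23000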